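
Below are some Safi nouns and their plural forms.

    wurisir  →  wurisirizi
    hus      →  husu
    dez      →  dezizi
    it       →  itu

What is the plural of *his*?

Looking at the final consonant of each stem: -u when the stem ends in a voiceless consonant (*hus*, *it*); -izi when the stem ends in a voiced consonant (*wurisir*, *dez*).
Since the final consonant of *his* is /s/ (voiceless), it takes -u, giving *hisu*.

hisu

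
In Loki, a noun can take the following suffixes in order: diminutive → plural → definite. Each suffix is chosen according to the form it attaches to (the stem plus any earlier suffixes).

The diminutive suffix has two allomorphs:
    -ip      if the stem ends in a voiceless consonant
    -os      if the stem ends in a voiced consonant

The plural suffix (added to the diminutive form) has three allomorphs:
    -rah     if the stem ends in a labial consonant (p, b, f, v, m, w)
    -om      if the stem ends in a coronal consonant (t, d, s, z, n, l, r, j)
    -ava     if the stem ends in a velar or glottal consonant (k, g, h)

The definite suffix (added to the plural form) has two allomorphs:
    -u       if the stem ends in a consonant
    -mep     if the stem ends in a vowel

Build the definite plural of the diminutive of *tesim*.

The final consonant of *tesim* is /m/, which is voiced, so the diminutive suffix is -os, giving *tesimos*.
The diminutive form *tesimos*: final consonant = /s/, coronal → -om → *tesimosom*.
The plural form *tesimosom*: final sound = /m/, a consonant → -u → *tesimosomu*.

tesimosomu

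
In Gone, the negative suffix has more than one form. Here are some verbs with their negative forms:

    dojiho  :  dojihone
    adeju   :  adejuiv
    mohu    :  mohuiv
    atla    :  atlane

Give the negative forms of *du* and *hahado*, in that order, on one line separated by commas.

Looking at the last vowel of each stem: -iv when the last vowel of the stem is a high vowel (*adeju*, *mohu*); -ne when the last vowel of the stem is a non-high vowel (*dojiho*, *atla*).
*du*: last vowel = /u/, a high vowel → -iv → *duiv*.
The last vowel of *hahado* is /o/, which is a non-high vowel, so the suffix is -ne, giving *hahadone*.

duiv, hahadone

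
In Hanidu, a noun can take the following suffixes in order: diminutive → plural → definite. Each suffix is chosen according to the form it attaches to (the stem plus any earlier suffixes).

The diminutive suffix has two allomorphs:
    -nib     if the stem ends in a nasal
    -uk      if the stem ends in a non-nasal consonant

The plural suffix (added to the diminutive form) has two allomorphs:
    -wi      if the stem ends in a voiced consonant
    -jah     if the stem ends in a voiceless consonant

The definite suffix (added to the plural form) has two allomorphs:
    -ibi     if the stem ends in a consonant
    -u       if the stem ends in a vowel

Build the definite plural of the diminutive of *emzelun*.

emzelunnibwiu

The final consonant of *emzelun* is /n/, which is a nasal, so the diminutive suffix is -nib, giving *emzelunnib*.
The final consonant of the diminutive form *emzelunnib* is /b/, which is voiced, so the plural suffix is -wi, giving *emzelunnibwi*.
Since the final sound of the plural form *emzelunnibwi* is /i/ (a vowel), it takes -u, giving *emzelunnibwiu*.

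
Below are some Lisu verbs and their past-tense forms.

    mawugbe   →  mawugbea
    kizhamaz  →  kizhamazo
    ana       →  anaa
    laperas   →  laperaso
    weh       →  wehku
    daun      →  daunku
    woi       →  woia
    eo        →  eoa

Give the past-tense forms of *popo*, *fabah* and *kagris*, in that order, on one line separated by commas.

The alternation tracks the final sound of the stem — -o when the stem ends in a sibilant (*kizhamaz*, *laperas*); -ku when the stem ends in a non-sibilant consonant (*weh*, *daun*); -a when the stem ends in a vowel (*mawugbe*, *ana*, *woi*, *eo*).
*popo*: final sound = /o/, a vowel → -a → *popoa*.
The final sound of *fabah* is /h/, which is a non-sibilant consonant, so the suffix is -ku, giving *fabahku*.
Since the final sound of *kagris* is /s/ (a sibilant), it takes -o, giving *kagriso*.

popoa, fabahku, kagriso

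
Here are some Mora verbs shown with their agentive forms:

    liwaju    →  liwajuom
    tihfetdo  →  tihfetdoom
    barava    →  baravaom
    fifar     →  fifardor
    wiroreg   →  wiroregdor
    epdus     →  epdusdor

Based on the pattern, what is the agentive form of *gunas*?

gunasdor

The suffix is conditioned by the final sound: -dor when the stem ends in a consonant (*fifar*, *wiroreg*, *epdus*); -om when the stem ends in a vowel (*liwaju*, *tihfetdo*, *barava*).
*gunas* — final sound /s/ (a consonant) → -dor → *gunasdor*.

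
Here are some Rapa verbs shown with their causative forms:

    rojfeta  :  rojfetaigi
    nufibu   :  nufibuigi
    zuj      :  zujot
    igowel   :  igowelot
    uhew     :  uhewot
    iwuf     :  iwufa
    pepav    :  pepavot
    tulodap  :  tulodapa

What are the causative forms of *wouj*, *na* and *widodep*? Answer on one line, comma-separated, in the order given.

The alternation tracks the final sound of the stem — -a when the stem ends in a voiceless consonant (*iwuf*, *tulodap*); -ot when the stem ends in a voiced consonant (*zuj*, *igowel*, *uhew*, *pepav*); -igi when the stem ends in a vowel (*rojfeta*, *nufibu*).
Since the final sound of *wouj* is /j/ (a voiced consonant), it takes -ot, giving *woujot*.
Since the final sound of *na* is /a/ (a vowel), it takes -igi, giving *naigi*.
The final sound of *widodep* is /p/, which is a voiceless consonant, so the suffix is -a, giving *widodepa*.

woujot, naigi, widodepa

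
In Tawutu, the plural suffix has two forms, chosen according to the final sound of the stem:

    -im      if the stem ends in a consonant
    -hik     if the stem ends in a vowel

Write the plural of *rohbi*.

rohbihik

The final sound of *rohbi* is /i/, which is a vowel, so the suffix is -hik, giving *rohbihik*.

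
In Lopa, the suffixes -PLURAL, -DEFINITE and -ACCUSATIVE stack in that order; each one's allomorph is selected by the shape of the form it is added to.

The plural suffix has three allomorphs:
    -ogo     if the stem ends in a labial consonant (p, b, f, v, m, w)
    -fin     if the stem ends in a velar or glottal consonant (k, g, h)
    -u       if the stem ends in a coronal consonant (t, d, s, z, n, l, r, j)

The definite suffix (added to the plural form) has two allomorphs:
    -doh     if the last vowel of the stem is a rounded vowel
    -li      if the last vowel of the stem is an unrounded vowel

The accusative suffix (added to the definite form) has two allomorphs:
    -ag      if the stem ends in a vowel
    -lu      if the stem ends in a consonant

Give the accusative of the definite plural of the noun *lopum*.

lopumogodohlu

Since the final consonant of *lopum* is /m/ (labial), it takes -ogo, giving *lopumogo*.
The plural form *lopumogo*: last vowel = /o/, a rounded vowel → -doh → *lopumogodoh*.
The definite form *lopumogodoh* — final sound /h/ (a consonant) → -lu → *lopumogodohlu*.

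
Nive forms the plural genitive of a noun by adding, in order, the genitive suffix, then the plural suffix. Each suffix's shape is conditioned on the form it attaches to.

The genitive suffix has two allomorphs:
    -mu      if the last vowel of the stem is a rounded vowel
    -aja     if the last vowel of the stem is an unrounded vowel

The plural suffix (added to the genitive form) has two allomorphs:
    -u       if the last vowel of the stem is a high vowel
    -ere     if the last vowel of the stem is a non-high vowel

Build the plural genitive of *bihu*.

The last vowel of *bihu* is /u/, which is a rounded vowel, so the genitive suffix is -mu, giving *bihumu*.
Since the last vowel of the genitive form *bihumu* is /u/ (a high vowel), it takes -u, giving *bihumuu*.

bihumuu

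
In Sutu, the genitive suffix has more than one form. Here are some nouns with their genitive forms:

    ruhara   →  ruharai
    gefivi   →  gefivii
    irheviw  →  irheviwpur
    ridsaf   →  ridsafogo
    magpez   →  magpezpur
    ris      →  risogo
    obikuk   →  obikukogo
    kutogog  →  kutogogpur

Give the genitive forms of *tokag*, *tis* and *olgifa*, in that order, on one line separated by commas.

tokagpur, tisogo, olgifai

The suffix is conditioned by the final sound: -ogo when the stem ends in a voiceless consonant (*ridsaf*, *ris*, *obikuk*); -pur when the stem ends in a voiced consonant (*irheviw*, *magpez*, *kutogog*); -i when the stem ends in a vowel (*ruhara*, *gefivi*).
The final sound of *tokag* is /g/, which is a voiced consonant, so the suffix is -pur, giving *tokagpur*.
*tis*: final sound = /s/, a voiceless consonant → -ogo → *tisogo*.
The final sound of *olgifa* is /a/, which is a vowel, so the suffix is -i, giving *olgifai*.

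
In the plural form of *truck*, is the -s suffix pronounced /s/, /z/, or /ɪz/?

The stem *truck* ends in a voiceless non-sibilant consonant.
The plural suffix surfaces as /ɪz/ after sibilants, /s/ after other voiceless consonants, and /z/ after other voiced sounds.
So the plural -s on *truck* is pronounced /s/.

/s/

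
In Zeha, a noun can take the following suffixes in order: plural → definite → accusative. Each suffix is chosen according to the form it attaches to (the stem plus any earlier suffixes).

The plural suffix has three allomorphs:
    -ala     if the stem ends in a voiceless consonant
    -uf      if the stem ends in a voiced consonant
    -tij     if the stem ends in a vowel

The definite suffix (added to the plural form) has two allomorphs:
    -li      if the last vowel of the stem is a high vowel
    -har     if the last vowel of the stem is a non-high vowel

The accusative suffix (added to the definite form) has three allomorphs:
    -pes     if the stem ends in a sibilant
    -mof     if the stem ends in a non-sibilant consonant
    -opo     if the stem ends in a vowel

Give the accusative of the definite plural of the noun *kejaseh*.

kejasehalaharmof

*kejaseh* — final sound /h/ (a voiceless consonant) → -ala → *kejasehala*.
The plural form *kejasehala*: last vowel = /a/, a non-high vowel → -har → *kejasehalahar*.
The final sound of the definite form *kejasehalahar* is /r/, which is a non-sibilant consonant, so the accusative suffix is -mof, giving *kejasehalaharmof*.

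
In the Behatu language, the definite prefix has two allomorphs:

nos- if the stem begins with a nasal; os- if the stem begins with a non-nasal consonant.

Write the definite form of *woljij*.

The first consonant of *woljij* is /w/, which is non-nasal, so the prefix is os-, giving *oswoljij*.

oswoljij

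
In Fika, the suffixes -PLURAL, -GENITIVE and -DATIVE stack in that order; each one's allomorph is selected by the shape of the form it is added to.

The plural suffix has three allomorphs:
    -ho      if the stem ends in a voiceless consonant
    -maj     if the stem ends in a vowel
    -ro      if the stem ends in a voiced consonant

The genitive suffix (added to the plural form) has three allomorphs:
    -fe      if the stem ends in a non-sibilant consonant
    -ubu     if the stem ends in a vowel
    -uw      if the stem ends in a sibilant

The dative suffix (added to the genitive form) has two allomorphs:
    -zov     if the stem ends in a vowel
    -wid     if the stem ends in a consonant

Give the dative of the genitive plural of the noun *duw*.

duwroubuzov

*duw*: final sound = /w/, a voiced consonant → -ro → *duwro*.
Since the final sound of the plural form *duwro* is /o/ (a vowel), it takes -ubu, giving *duwroubu*.
The genitive form *duwroubu* — final sound /u/ (a vowel) → -zov → *duwroubuzov*.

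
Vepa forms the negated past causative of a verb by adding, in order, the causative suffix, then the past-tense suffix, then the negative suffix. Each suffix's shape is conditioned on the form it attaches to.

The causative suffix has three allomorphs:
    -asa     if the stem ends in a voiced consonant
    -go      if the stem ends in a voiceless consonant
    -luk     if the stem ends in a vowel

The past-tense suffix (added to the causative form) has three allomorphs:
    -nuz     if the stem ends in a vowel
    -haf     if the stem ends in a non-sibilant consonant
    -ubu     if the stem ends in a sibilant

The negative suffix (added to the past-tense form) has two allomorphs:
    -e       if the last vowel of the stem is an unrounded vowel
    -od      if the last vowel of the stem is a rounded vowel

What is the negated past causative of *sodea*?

sodealukhafe

Since the final sound of *sodea* is /a/ (a vowel), it takes -luk, giving *sodealuk*.
The causative form *sodealuk* — final sound /k/ (a non-sibilant consonant) → -haf → *sodealukhaf*.
The past-tense form *sodealukhaf*: last vowel = /a/, an unrounded vowel → -e → *sodealukhafe*.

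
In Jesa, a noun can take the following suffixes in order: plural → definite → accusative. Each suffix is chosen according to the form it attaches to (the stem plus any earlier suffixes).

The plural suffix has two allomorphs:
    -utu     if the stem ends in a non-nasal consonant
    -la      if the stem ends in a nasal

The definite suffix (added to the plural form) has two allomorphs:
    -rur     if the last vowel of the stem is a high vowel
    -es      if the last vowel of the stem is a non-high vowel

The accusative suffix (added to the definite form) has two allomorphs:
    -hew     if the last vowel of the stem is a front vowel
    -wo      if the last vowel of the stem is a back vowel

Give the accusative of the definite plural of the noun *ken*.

kenlaeshew

The final consonant of *ken* is /n/, which is a nasal, so the plural suffix is -la, giving *kenla*.
The last vowel of the plural form *kenla* is /a/, which is a non-high vowel, so the definite suffix is -es, giving *kenlaes*.
Since the last vowel of the definite form *kenlaes* is /e/ (a front vowel), it takes -hew, giving *kenlaeshew*.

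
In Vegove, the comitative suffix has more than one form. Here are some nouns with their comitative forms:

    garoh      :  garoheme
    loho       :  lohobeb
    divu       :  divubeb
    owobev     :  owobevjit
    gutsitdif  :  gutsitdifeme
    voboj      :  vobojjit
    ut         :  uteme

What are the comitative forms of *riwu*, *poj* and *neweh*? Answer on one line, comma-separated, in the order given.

The suffix is conditioned by the final sound: -eme when the stem ends in a voiceless consonant (*garoh*, *gutsitdif*, *ut*); -jit when the stem ends in a voiced consonant (*owobev*, *voboj*); -beb when the stem ends in a vowel (*loho*, *divu*).
*riwu* — final sound /u/ (a vowel) → -beb → *riwubeb*.
The final sound of *poj* is /j/, which is a voiced consonant, so the suffix is -jit, giving *pojjit*.
*neweh*: final sound = /h/, a voiceless consonant → -eme → *neweheme*.

riwubeb, pojjit, neweheme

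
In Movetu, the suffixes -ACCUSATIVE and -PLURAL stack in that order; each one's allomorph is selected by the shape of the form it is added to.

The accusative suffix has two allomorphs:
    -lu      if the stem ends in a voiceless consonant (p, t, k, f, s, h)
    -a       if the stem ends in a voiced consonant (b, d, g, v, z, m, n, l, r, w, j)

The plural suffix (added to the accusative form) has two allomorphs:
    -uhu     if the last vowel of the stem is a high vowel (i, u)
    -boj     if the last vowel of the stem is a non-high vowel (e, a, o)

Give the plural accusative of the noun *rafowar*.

The final consonant of *rafowar* is /r/, which is voiced, so the accusative suffix is -a, giving *rafowara*.
The accusative form *rafowara* — last vowel /a/ (a non-high vowel) → -boj → *rafowaraboj*.

rafowaraboj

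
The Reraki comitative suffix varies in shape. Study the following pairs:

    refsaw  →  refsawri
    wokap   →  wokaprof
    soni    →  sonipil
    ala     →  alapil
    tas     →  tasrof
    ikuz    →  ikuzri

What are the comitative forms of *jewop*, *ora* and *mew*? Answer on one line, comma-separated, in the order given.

The alternation tracks the final sound of the stem — -rof when the stem ends in a voiceless consonant (*wokap*, *tas*); -ri when the stem ends in a voiced consonant (*refsaw*, *ikuz*); -pil when the stem ends in a vowel (*soni*, *ala*).
*jewop* — final sound /p/ (a voiceless consonant) → -rof → *jewoprof*.
Since the final sound of *ora* is /a/ (a vowel), it takes -pil, giving *orapil*.
The final sound of *mew* is /w/, which is a voiced consonant, so the suffix is -ri, giving *mewri*.

jewoprof, orapil, mewri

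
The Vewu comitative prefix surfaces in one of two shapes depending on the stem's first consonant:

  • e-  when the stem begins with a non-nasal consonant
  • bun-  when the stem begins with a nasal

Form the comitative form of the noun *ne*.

bunne

*ne*: first consonant = /n/, a nasal → bun- → *bunne*.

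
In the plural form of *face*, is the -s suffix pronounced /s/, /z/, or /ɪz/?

/ɪz/

The stem *face* ends in a sibilant (/s, z, ʃ, ʒ, tʃ, dʒ/).
The plural suffix surfaces as /ɪz/ after sibilants, /s/ after other voiceless consonants, and /z/ after other voiced sounds.
So the plural -s on *face* is pronounced /ɪz/.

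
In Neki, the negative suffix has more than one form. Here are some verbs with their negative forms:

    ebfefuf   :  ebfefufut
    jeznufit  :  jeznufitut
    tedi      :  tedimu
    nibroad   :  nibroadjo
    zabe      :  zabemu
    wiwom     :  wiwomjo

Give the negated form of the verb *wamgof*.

wamgofut

Looking at the final sound of each stem: -ut when the stem ends in a voiceless consonant (*ebfefuf*, *jeznufit*); -jo when the stem ends in a voiced consonant (*nibroad*, *wiwom*); -mu when the stem ends in a vowel (*tedi*, *zabe*).
The final sound of *wamgof* is /f/, which is a voiceless consonant, so the suffix is -ut, giving *wamgofut*.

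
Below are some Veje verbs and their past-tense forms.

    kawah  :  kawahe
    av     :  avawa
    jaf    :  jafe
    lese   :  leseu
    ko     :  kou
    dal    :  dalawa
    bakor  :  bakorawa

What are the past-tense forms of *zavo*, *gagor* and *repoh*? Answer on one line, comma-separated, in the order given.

The alternation tracks the final sound of the stem — -e when the stem ends in a voiceless consonant (*kawah*, *jaf*); -awa when the stem ends in a voiced consonant (*av*, *dal*, *bakor*); -u when the stem ends in a vowel (*lese*, *ko*).
*zavo*: final sound = /o/, a vowel → -u → *zavou*.
Since the final sound of *gagor* is /r/ (a voiced consonant), it takes -awa, giving *gagorawa*.
*repoh*: final sound = /h/, a voiceless consonant → -e → *repohe*.

zavou, gagorawa, repohe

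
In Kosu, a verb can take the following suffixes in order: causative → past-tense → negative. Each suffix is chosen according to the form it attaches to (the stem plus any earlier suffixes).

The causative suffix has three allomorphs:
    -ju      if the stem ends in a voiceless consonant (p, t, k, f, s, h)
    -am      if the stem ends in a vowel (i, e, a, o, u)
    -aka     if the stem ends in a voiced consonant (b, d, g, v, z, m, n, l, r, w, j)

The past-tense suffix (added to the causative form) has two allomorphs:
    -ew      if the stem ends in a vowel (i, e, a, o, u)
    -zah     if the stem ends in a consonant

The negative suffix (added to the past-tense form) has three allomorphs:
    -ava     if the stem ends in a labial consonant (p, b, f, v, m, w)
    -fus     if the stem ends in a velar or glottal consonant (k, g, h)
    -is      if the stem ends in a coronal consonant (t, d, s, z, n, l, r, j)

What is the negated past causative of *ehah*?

The final sound of *ehah* is /h/, which is a voiceless consonant, so the causative suffix is -ju, giving *ehahju*.
The final sound of the causative form *ehahju* is /u/, which is a vowel, so the past-tense suffix is -ew, giving *ehahjuew*.
The final consonant of the past-tense form *ehahjuew* is /w/, which is labial, so the negative suffix is -ava, giving *ehahjuewava*.

ehahjuewava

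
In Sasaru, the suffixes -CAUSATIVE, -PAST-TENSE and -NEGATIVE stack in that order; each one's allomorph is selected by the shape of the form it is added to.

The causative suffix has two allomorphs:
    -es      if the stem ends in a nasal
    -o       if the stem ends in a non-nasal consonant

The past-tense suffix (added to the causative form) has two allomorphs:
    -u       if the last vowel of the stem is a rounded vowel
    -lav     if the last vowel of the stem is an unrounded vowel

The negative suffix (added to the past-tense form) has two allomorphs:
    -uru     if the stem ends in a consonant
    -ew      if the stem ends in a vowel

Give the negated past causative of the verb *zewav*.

The final consonant of *zewav* is /v/, which is non-nasal, so the causative suffix is -o, giving *zewavo*.
The causative form *zewavo*: last vowel = /o/, a rounded vowel → -u → *zewavou*.
The final sound of the past-tense form *zewavou* is /u/, which is a vowel, so the negative suffix is -ew, giving *zewavouew*.

zewavouew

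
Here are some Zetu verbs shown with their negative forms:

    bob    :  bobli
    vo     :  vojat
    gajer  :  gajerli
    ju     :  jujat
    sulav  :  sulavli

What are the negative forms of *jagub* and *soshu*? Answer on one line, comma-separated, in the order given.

The alternation tracks the final sound of the stem — -li when the stem ends in a consonant (*bob*, *gajer*, *sulav*); -jat when the stem ends in a vowel (*vo*, *ju*).
*jagub*: final sound = /b/, a consonant → -li → *jagubli*.
*soshu* — final sound /u/ (a vowel) → -jat → *soshujat*.

jagubli, soshujat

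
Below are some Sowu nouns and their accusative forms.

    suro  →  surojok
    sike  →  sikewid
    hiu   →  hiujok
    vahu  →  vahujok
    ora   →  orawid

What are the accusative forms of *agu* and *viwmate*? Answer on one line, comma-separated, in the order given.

agujok, viwmatewid

The pattern is rounding harmony: -jok when the last vowel of the stem is a rounded vowel (*suro*, *hiu*, *vahu*); -wid when the last vowel of the stem is an unrounded vowel (*sike*, *ora*).
*agu* — last vowel /u/ (a rounded vowel) → -jok → *agujok*.
*viwmate*: last vowel = /e/, an unrounded vowel → -wid → *viwmatewid*.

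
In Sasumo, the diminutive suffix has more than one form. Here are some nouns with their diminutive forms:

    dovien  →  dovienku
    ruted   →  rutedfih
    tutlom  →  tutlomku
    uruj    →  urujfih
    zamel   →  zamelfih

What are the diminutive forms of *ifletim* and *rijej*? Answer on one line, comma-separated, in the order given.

The pattern is nasality of the final consonant: -ku when the stem ends in a nasal (*dovien*, *tutlom*); -fih when the stem ends in a non-nasal consonant (*ruted*, *uruj*, *zamel*).
The final consonant of *ifletim* is /m/, which is a nasal, so the suffix is -ku, giving *ifletimku*.
The final consonant of *rijej* is /j/, which is non-nasal, so the suffix is -fih, giving *rijejfih*.

ifletimku, rijejfih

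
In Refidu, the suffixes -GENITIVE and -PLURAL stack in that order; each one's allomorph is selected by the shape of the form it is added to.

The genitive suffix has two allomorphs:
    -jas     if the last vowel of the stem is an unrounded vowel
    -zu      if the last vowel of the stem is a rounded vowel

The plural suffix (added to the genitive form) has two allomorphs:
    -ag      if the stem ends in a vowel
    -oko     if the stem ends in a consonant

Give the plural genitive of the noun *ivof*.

*ivof* — last vowel /o/ (a rounded vowel) → -zu → *ivofzu*.
Since the final sound of the genitive form *ivofzu* is /u/ (a vowel), it takes -ag, giving *ivofzuag*.

ivofzuag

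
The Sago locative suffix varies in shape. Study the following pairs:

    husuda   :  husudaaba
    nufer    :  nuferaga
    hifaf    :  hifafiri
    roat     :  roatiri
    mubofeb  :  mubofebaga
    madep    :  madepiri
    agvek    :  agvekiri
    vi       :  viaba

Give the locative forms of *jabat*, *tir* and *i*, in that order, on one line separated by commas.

The suffix is conditioned by the final sound: -iri when the stem ends in a voiceless consonant (*hifaf*, *roat*, *madep*, *agvek*); -aga when the stem ends in a voiced consonant (*nufer*, *mubofeb*); -aba when the stem ends in a vowel (*husuda*, *vi*).
*jabat* — final sound /t/ (a voiceless consonant) → -iri → *jabatiri*.
*tir*: final sound = /r/, a voiced consonant → -aga → *tiraga*.
The final sound of *i* is /i/, which is a vowel, so the suffix is -aba, giving *iaba*.

jabatiri, tiraga, iaba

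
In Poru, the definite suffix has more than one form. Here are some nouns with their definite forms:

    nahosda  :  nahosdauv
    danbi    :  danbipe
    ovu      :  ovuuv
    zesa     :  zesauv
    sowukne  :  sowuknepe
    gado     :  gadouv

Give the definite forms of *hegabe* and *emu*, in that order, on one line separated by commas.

hegabepe, emuuv

Looking at the last vowel of each stem: -pe when the last vowel of the stem is a front vowel (*danbi*, *sowukne*); -uv when the last vowel of the stem is a back vowel (*nahosda*, *ovu*, *zesa*, *gado*).
*hegabe*: last vowel = /e/, a front vowel → -pe → *hegabepe*.
*emu* — last vowel /u/ (a back vowel) → -uv → *emuuv*.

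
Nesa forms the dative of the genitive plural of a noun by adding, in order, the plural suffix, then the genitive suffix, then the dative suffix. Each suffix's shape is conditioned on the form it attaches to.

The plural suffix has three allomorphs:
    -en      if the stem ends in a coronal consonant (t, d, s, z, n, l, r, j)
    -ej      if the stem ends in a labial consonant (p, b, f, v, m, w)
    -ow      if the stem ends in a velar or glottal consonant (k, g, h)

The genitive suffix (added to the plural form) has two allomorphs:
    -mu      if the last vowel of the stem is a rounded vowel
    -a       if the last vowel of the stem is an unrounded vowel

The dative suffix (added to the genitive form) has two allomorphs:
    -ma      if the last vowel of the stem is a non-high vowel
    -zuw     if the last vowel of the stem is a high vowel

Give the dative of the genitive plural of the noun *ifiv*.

*ifiv* — final consonant /v/ (labial) → -ej → *ifivej*.
The last vowel of the plural form *ifivej* is /e/, which is an unrounded vowel, so the genitive suffix is -a, giving *ifiveja*.
The genitive form *ifiveja* — last vowel /a/ (a non-high vowel) → -ma → *ifivejama*.

ifivejama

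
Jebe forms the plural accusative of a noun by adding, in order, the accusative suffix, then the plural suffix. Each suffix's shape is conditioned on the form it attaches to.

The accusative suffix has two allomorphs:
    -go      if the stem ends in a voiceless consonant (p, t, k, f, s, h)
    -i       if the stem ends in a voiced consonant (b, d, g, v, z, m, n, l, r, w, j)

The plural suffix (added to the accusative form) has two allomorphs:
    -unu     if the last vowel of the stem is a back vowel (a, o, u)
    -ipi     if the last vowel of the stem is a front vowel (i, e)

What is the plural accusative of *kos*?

The final consonant of *kos* is /s/, which is voiceless, so the accusative suffix is -go, giving *kosgo*.
The accusative form *kosgo*: last vowel = /o/, a back vowel → -unu → *kosgounu*.

kosgounu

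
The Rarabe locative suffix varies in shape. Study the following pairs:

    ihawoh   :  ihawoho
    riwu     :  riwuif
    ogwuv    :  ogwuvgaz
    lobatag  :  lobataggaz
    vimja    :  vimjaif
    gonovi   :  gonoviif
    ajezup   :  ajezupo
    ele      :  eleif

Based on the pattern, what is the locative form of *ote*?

The suffix is conditioned by the final sound: -o when the stem ends in a voiceless consonant (*ihawoh*, *ajezup*); -gaz when the stem ends in a voiced consonant (*ogwuv*, *lobatag*); -if when the stem ends in a vowel (*riwu*, *vimja*, *gonovi*, *ele*).
Since the final sound of *ote* is /e/ (a vowel), it takes -if, giving *oteif*.

oteif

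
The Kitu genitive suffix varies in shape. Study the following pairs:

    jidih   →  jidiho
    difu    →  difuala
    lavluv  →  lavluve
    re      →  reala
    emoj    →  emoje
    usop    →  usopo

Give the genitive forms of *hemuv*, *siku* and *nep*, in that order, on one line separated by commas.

The alternation tracks the final sound of the stem — -o when the stem ends in a voiceless consonant (*jidih*, *usop*); -e when the stem ends in a voiced consonant (*lavluv*, *emoj*); -ala when the stem ends in a vowel (*difu*, *re*).
*hemuv* — final sound /v/ (a voiced consonant) → -e → *hemuve*.
The final sound of *siku* is /u/, which is a vowel, so the suffix is -ala, giving *sikuala*.
Since the final sound of *nep* is /p/ (a voiceless consonant), it takes -o, giving *nepo*.

hemuve, sikuala, nepo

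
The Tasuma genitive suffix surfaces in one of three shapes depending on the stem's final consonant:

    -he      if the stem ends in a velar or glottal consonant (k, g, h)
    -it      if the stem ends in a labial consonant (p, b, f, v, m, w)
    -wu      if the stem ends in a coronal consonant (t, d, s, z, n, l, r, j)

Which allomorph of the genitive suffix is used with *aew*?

Since the final consonant of *aew* is /w/ (labial), it takes -it.

-it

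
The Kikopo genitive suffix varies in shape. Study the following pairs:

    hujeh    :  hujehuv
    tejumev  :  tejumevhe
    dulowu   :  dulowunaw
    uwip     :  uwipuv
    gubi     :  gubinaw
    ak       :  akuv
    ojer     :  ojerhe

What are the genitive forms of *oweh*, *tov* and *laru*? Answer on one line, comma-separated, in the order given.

The suffix is conditioned by the final sound: -uv when the stem ends in a voiceless consonant (*hujeh*, *uwip*, *ak*); -he when the stem ends in a voiced consonant (*tejumev*, *ojer*); -naw when the stem ends in a vowel (*dulowu*, *gubi*).
*oweh* — final sound /h/ (a voiceless consonant) → -uv → *owehuv*.
Since the final sound of *tov* is /v/ (a voiced consonant), it takes -he, giving *tovhe*.
*laru*: final sound = /u/, a vowel → -naw → *larunaw*.

owehuv, tovhe, larunaw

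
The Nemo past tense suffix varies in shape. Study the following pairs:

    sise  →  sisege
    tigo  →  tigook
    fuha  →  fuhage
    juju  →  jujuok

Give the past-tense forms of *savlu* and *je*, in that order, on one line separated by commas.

savluok, jege

Looking at the last vowel of each stem: -ok when the last vowel of the stem is a rounded vowel (*tigo*, *juju*); -ge when the last vowel of the stem is an unrounded vowel (*sise*, *fuha*).
Since the last vowel of *savlu* is /u/ (a rounded vowel), it takes -ok, giving *savluok*.
Since the last vowel of *je* is /e/ (an unrounded vowel), it takes -ge, giving *jege*.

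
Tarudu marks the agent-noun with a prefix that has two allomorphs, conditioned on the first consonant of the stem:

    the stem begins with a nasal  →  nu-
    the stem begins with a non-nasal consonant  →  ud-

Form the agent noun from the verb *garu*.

udgaru

The first consonant of *garu* is /g/, which is non-nasal, so the prefix is ud-, giving *udgaru*.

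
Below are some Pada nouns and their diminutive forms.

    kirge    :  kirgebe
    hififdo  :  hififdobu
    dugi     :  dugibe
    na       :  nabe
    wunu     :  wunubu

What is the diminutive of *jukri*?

The alternation tracks the last vowel of the stem — -bu when the last vowel of the stem is a rounded vowel (*hififdo*, *wunu*); -be when the last vowel of the stem is an unrounded vowel (*kirge*, *dugi*, *na*).
*jukri* — last vowel /i/ (an unrounded vowel) → -be → *jukribe*.

jukribe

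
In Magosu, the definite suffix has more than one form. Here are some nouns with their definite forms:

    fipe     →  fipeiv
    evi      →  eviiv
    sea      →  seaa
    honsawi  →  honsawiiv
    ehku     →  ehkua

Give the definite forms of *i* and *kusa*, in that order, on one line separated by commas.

iiv, kusaa

Looking at the last vowel of each stem: -iv when the last vowel of the stem is a front vowel (*fipe*, *evi*, *honsawi*); -a when the last vowel of the stem is a back vowel (*sea*, *ehku*).
The last vowel of *i* is /i/, which is a front vowel, so the suffix is -iv, giving *iiv*.
The last vowel of *kusa* is /a/, which is a back vowel, so the suffix is -a, giving *kusaa*.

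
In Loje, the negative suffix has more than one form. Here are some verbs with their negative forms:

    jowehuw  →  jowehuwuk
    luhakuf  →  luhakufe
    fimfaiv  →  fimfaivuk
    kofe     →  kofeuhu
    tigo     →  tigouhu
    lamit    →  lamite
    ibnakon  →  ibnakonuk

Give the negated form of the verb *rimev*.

rimevuk

The suffix is conditioned by the final sound: -e when the stem ends in a voiceless consonant (*luhakuf*, *lamit*); -uk when the stem ends in a voiced consonant (*jowehuw*, *fimfaiv*, *ibnakon*); -uhu when the stem ends in a vowel (*kofe*, *tigo*).
*rimev*: final sound = /v/, a voiced consonant → -uk → *rimevuk*.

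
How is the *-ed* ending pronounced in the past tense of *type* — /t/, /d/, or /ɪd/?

/t/

The stem *type* ends in a voiceless consonant other than /t/.
The -ed suffix is realized as /ɪd/ after /t, d/; as /t/ after other voiceless consonants; and as /d/ after other voiced sounds.
So -ed on *type* is pronounced /t/.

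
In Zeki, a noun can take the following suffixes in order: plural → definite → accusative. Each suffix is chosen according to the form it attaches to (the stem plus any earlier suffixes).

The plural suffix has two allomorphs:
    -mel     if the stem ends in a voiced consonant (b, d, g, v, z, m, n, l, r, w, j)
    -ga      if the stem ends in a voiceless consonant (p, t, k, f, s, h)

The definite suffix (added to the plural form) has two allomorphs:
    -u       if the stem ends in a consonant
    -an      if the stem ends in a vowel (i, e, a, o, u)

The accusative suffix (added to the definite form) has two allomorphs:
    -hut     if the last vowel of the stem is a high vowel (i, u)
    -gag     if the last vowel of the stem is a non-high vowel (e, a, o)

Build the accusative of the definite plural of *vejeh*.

The final consonant of *vejeh* is /h/, which is voiceless, so the plural suffix is -ga, giving *vejehga*.
The plural form *vejehga*: final sound = /a/, a vowel → -an → *vejehgaan*.
The definite form *vejehgaan* — last vowel /a/ (a non-high vowel) → -gag → *vejehgaangag*.

vejehgaangag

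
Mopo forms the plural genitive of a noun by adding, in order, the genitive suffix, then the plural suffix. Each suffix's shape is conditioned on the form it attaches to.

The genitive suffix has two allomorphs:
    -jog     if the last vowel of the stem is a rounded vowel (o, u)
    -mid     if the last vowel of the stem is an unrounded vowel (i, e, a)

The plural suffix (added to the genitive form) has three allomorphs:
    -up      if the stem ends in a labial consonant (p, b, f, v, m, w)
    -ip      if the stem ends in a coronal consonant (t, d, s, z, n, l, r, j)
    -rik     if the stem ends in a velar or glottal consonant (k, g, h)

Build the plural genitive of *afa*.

afamidip

*afa* — last vowel /a/ (an unrounded vowel) → -mid → *afamid*.
The final consonant of the genitive form *afamid* is /d/, which is coronal, so the plural suffix is -ip, giving *afamidip*.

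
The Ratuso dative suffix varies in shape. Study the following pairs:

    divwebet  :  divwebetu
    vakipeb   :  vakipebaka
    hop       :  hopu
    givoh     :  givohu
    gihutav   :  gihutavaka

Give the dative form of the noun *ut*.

utu

The suffix is conditioned by the final consonant: -u when the stem ends in a voiceless consonant (*divwebet*, *hop*, *givoh*); -aka when the stem ends in a voiced consonant (*vakipeb*, *gihutav*).
*ut* — final consonant /t/ (voiceless) → -u → *utu*.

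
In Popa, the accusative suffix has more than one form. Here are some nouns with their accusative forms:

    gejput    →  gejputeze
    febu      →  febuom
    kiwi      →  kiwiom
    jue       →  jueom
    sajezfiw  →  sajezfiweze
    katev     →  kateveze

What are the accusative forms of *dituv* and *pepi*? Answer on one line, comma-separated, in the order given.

The suffix is conditioned by the final sound: -eze when the stem ends in a consonant (*gejput*, *sajezfiw*, *katev*); -om when the stem ends in a vowel (*febu*, *kiwi*, *jue*).
*dituv*: final sound = /v/, a consonant → -eze → *dituveze*.
The final sound of *pepi* is /i/, which is a vowel, so the suffix is -om, giving *pepiom*.

dituveze, pepiom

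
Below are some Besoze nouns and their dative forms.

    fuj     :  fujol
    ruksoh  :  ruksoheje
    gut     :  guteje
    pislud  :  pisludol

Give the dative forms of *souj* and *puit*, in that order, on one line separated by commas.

soujol, puiteje

The suffix is conditioned by the final consonant: -eje when the stem ends in a voiceless consonant (*ruksoh*, *gut*); -ol when the stem ends in a voiced consonant (*fuj*, *pislud*).
The final consonant of *souj* is /j/, which is voiced, so the suffix is -ol, giving *soujol*.
Since the final consonant of *puit* is /t/ (voiceless), it takes -eje, giving *puiteje*.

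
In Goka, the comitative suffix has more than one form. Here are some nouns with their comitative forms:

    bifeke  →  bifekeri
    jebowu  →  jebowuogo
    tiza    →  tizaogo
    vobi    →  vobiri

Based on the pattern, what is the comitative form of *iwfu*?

iwfuogo

The suffix is conditioned by the last vowel: -ri when the last vowel of the stem is a front vowel (*bifeke*, *vobi*); -ogo when the last vowel of the stem is a back vowel (*jebowu*, *tiza*).
*iwfu*: last vowel = /u/, a back vowel → -ogo → *iwfuogo*.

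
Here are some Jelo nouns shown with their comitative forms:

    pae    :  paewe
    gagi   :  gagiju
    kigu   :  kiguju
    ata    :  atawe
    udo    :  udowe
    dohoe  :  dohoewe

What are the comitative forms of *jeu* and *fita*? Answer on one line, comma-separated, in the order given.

The alternation tracks the last vowel of the stem — -ju when the last vowel of the stem is a high vowel (*gagi*, *kigu*); -we when the last vowel of the stem is a non-high vowel (*pae*, *ata*, *udo*, *dohoe*).
*jeu*: last vowel = /u/, a high vowel → -ju → *jeuju*.
*fita* — last vowel /a/ (a non-high vowel) → -we → *fitawe*.

jeuju, fitawe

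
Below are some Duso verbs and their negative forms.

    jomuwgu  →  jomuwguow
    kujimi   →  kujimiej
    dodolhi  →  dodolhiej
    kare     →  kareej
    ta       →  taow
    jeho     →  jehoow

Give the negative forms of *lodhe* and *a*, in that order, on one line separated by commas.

lodheej, aow

Looking at the last vowel of each stem: -ej when the last vowel of the stem is a front vowel (*kujimi*, *dodolhi*, *kare*); -ow when the last vowel of the stem is a back vowel (*jomuwgu*, *ta*, *jeho*).
*lodhe*: last vowel = /e/, a front vowel → -ej → *lodheej*.
The last vowel of *a* is /a/, which is a back vowel, so the suffix is -ow, giving *aow*.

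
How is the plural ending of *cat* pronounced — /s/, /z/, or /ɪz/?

/s/

The stem *cat* ends in a voiceless non-sibilant consonant.
The plural suffix surfaces as /ɪz/ after sibilants, /s/ after other voiceless consonants, and /z/ after other voiced sounds.
So the plural -s on *cat* is pronounced /s/.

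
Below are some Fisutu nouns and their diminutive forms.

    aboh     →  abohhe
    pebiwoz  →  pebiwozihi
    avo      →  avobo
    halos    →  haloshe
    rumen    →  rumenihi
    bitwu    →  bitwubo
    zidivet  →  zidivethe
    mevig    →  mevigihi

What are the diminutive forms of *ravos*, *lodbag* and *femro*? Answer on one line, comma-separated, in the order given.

ravoshe, lodbagihi, femrobo

The alternation tracks the final sound of the stem — -he when the stem ends in a voiceless consonant (*aboh*, *halos*, *zidivet*); -ihi when the stem ends in a voiced consonant (*pebiwoz*, *rumen*, *mevig*); -bo when the stem ends in a vowel (*avo*, *bitwu*).
The final sound of *ravos* is /s/, which is a voiceless consonant, so the suffix is -he, giving *ravoshe*.
*lodbag* — final sound /g/ (a voiced consonant) → -ihi → *lodbagihi*.
*femro*: final sound = /o/, a vowel → -bo → *femrobo*.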